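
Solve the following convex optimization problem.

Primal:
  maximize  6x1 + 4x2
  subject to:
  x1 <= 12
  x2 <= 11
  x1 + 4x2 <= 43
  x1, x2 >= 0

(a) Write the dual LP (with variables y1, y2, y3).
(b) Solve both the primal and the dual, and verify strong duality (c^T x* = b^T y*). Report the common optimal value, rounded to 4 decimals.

The standard primal-dual pair for 'max c^T x s.t. A x <= b, x >= 0' is:
  Dual:  min b^T y  s.t.  A^T y >= c,  y >= 0.

So the dual LP is:
  minimize  12y1 + 11y2 + 43y3
  subject to:
    y1 + y3 >= 6
    y2 + 4y3 >= 4
    y1, y2, y3 >= 0

Solving the primal: x* = (12, 7.75).
  primal value c^T x* = 103.
Solving the dual: y* = (5, 0, 1).
  dual value b^T y* = 103.
Strong duality: c^T x* = b^T y*. Confirmed.

103


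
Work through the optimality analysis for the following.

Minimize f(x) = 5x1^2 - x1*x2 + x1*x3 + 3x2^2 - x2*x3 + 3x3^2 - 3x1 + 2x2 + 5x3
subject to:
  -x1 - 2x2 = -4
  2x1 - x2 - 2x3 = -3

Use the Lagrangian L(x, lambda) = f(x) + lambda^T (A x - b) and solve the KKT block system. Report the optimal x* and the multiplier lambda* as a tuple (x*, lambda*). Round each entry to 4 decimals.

Form the Lagrangian:
  L(x, lambda) = (1/2) x^T Q x + c^T x + lambda^T (A x - b)
Stationarity (grad_x L = 0): Q x + c + A^T lambda = 0.
Primal feasibility: A x = b.

This gives the KKT block system:
  [ Q   A^T ] [ x     ]   [-c ]
  [ A    0  ] [ lambda ] = [ b ]

Solving the linear system:
  x*      = (0.1463, 1.9268, 0.6829)
  lambda* = (4.5366, 3.6585)
  f(x*)   = 17.9756

x* = (0.1463, 1.9268, 0.6829), lambda* = (4.5366, 3.6585)


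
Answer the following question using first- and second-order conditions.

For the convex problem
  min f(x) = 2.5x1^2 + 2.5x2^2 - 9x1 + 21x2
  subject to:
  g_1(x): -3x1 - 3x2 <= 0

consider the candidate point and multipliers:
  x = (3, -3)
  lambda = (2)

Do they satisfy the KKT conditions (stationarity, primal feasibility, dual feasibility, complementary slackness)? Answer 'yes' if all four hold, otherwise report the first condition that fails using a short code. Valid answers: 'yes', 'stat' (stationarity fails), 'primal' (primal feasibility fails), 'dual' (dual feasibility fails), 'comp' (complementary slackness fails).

Gradient of f: grad f(x) = Q x + c = (6, 6)
Constraint values g_i(x) = a_i^T x - b_i:
  g_1((3, -3)) = 0
Stationarity residual: grad f(x) + sum_i lambda_i a_i = (0, 0)
  -> stationarity OK
Primal feasibility (all g_i <= 0): OK
Dual feasibility (all lambda_i >= 0): OK
Complementary slackness (lambda_i * g_i(x) = 0 for all i): OK

Verdict: yes, KKT holds.

yes


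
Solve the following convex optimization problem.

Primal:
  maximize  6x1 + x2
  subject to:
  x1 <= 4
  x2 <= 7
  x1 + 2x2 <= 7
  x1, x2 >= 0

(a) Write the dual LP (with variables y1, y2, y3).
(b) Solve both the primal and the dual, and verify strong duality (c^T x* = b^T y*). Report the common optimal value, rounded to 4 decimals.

The standard primal-dual pair for 'max c^T x s.t. A x <= b, x >= 0' is:
  Dual:  min b^T y  s.t.  A^T y >= c,  y >= 0.

So the dual LP is:
  minimize  4y1 + 7y2 + 7y3
  subject to:
    y1 + y3 >= 6
    y2 + 2y3 >= 1
    y1, y2, y3 >= 0

Solving the primal: x* = (4, 1.5).
  primal value c^T x* = 25.5.
Solving the dual: y* = (5.5, 0, 0.5).
  dual value b^T y* = 25.5.
Strong duality: c^T x* = b^T y*. Confirmed.

25.5


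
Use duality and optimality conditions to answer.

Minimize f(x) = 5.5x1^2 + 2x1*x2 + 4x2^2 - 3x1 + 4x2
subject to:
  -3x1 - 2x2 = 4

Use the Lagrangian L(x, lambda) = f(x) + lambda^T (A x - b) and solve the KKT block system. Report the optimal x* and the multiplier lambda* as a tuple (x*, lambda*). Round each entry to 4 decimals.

Form the Lagrangian:
  L(x, lambda) = (1/2) x^T Q x + c^T x + lambda^T (A x - b)
Stationarity (grad_x L = 0): Q x + c + A^T lambda = 0.
Primal feasibility: A x = b.

This gives the KKT block system:
  [ Q   A^T ] [ x     ]   [-c ]
  [ A    0  ] [ lambda ] = [ b ]

Solving the linear system:
  x*      = (-0.4783, -1.2826)
  lambda* = (-3.6087)
  f(x*)   = 5.3696

x* = (-0.4783, -1.2826), lambda* = (-3.6087)


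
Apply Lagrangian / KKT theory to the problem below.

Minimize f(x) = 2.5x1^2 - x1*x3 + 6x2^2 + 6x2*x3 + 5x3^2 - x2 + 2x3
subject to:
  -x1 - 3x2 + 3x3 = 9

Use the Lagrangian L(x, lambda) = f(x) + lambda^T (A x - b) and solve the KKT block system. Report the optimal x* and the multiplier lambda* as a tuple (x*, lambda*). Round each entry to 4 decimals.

Form the Lagrangian:
  L(x, lambda) = (1/2) x^T Q x + c^T x + lambda^T (A x - b)
Stationarity (grad_x L = 0): Q x + c + A^T lambda = 0.
Primal feasibility: A x = b.

This gives the KKT block system:
  [ Q   A^T ] [ x     ]   [-c ]
  [ A    0  ] [ lambda ] = [ b ]

Solving the linear system:
  x*      = (-0.2906, -1.4041, 1.499)
  lambda* = (-2.9519)
  f(x*)   = 15.4846

x* = (-0.2906, -1.4041, 1.499), lambda* = (-2.9519)


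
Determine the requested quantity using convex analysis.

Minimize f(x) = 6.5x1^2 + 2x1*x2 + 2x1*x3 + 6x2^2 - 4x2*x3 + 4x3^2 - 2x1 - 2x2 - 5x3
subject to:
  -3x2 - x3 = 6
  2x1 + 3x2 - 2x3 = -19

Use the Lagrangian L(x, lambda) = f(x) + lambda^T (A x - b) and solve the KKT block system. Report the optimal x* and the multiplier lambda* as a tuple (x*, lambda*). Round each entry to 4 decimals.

Form the Lagrangian:
  L(x, lambda) = (1/2) x^T Q x + c^T x + lambda^T (A x - b)
Stationarity (grad_x L = 0): Q x + c + A^T lambda = 0.
Primal feasibility: A x = b.

This gives the KKT block system:
  [ Q   A^T ] [ x     ]   [-c ]
  [ A    0  ] [ lambda ] = [ b ]

Solving the linear system:
  x*      = (-2.0994, -2.9779, 2.9337)
  lambda* = (-3.1989, 14.6906)
  f(x*)   = 146.9006

x* = (-2.0994, -2.9779, 2.9337), lambda* = (-3.1989, 14.6906)


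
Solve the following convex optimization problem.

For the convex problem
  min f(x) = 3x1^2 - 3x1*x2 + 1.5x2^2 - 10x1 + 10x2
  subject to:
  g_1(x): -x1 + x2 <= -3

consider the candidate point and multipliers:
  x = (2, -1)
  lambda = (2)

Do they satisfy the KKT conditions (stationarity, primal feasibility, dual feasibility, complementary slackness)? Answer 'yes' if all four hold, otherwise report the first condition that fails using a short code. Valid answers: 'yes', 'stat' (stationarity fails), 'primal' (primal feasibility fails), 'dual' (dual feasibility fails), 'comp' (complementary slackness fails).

Gradient of f: grad f(x) = Q x + c = (5, 1)
Constraint values g_i(x) = a_i^T x - b_i:
  g_1((2, -1)) = 0
Stationarity residual: grad f(x) + sum_i lambda_i a_i = (3, 3)
  -> stationarity FAILS
Primal feasibility (all g_i <= 0): OK
Dual feasibility (all lambda_i >= 0): OK
Complementary slackness (lambda_i * g_i(x) = 0 for all i): OK

Verdict: the first failing condition is stationarity -> stat.

stat


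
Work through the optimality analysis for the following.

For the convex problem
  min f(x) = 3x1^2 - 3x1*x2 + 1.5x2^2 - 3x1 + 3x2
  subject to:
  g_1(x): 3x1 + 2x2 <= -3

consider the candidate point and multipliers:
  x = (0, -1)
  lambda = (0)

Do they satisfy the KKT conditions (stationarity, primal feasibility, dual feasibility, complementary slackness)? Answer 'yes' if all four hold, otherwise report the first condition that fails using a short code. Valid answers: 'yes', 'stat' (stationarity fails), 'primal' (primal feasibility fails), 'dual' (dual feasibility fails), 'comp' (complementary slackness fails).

Gradient of f: grad f(x) = Q x + c = (0, 0)
Constraint values g_i(x) = a_i^T x - b_i:
  g_1((0, -1)) = 1
Stationarity residual: grad f(x) + sum_i lambda_i a_i = (0, 0)
  -> stationarity OK
Primal feasibility (all g_i <= 0): FAILS
Dual feasibility (all lambda_i >= 0): OK
Complementary slackness (lambda_i * g_i(x) = 0 for all i): OK

Verdict: the first failing condition is primal_feasibility -> primal.

primal


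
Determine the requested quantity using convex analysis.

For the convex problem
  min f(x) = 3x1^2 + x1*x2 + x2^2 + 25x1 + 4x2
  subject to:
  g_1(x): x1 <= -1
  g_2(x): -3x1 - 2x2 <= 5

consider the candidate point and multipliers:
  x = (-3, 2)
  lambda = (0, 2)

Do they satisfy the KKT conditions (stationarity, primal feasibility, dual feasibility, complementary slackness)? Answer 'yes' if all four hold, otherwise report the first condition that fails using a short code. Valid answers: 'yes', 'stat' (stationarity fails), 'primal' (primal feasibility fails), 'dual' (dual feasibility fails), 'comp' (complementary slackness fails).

Gradient of f: grad f(x) = Q x + c = (9, 5)
Constraint values g_i(x) = a_i^T x - b_i:
  g_1((-3, 2)) = -2
  g_2((-3, 2)) = 0
Stationarity residual: grad f(x) + sum_i lambda_i a_i = (3, 1)
  -> stationarity FAILS
Primal feasibility (all g_i <= 0): OK
Dual feasibility (all lambda_i >= 0): OK
Complementary slackness (lambda_i * g_i(x) = 0 for all i): OK

Verdict: the first failing condition is stationarity -> stat.

stat


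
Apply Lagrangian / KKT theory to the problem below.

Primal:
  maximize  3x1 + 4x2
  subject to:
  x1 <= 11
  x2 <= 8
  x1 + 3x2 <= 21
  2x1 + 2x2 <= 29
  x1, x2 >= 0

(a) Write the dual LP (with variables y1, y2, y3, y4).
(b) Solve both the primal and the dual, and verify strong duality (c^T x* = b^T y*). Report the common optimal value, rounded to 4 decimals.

The standard primal-dual pair for 'max c^T x s.t. A x <= b, x >= 0' is:
  Dual:  min b^T y  s.t.  A^T y >= c,  y >= 0.

So the dual LP is:
  minimize  11y1 + 8y2 + 21y3 + 29y4
  subject to:
    y1 + y3 + 2y4 >= 3
    y2 + 3y3 + 2y4 >= 4
    y1, y2, y3, y4 >= 0

Solving the primal: x* = (11, 3.3333).
  primal value c^T x* = 46.3333.
Solving the dual: y* = (1.6667, 0, 1.3333, 0).
  dual value b^T y* = 46.3333.
Strong duality: c^T x* = b^T y*. Confirmed.

46.3333


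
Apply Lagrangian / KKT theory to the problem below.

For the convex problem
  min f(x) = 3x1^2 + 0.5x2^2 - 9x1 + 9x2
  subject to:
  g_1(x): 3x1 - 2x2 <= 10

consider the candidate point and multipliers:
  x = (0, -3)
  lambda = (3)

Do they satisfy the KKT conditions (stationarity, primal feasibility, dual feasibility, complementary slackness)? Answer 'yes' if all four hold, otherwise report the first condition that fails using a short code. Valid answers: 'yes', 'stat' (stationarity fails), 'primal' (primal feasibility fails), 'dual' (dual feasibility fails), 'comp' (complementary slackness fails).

Gradient of f: grad f(x) = Q x + c = (-9, 6)
Constraint values g_i(x) = a_i^T x - b_i:
  g_1((0, -3)) = -4
Stationarity residual: grad f(x) + sum_i lambda_i a_i = (0, 0)
  -> stationarity OK
Primal feasibility (all g_i <= 0): OK
Dual feasibility (all lambda_i >= 0): OK
Complementary slackness (lambda_i * g_i(x) = 0 for all i): FAILS

Verdict: the first failing condition is complementary_slackness -> comp.

comp


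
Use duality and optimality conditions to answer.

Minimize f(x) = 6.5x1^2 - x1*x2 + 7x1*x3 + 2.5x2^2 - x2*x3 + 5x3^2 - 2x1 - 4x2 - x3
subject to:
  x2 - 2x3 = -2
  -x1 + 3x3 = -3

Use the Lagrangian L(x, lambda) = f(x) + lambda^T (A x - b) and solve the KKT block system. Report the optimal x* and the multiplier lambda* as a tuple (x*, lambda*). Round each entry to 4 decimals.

Form the Lagrangian:
  L(x, lambda) = (1/2) x^T Q x + c^T x + lambda^T (A x - b)
Stationarity (grad_x L = 0): Q x + c + A^T lambda = 0.
Primal feasibility: A x = b.

This gives the KKT block system:
  [ Q   A^T ] [ x     ]   [-c ]
  [ A    0  ] [ lambda ] = [ b ]

Solving the linear system:
  x*      = (1.1792, -3.2139, -0.6069)
  lambda* = (20.6416, 12.2948)
  f(x*)   = 44.6358

x* = (1.1792, -3.2139, -0.6069), lambda* = (20.6416, 12.2948)


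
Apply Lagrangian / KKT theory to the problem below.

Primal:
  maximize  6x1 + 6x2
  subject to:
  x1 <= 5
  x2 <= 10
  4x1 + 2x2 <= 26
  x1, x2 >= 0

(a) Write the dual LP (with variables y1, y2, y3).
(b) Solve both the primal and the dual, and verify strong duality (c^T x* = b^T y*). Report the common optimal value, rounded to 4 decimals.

The standard primal-dual pair for 'max c^T x s.t. A x <= b, x >= 0' is:
  Dual:  min b^T y  s.t.  A^T y >= c,  y >= 0.

So the dual LP is:
  minimize  5y1 + 10y2 + 26y3
  subject to:
    y1 + 4y3 >= 6
    y2 + 2y3 >= 6
    y1, y2, y3 >= 0

Solving the primal: x* = (1.5, 10).
  primal value c^T x* = 69.
Solving the dual: y* = (0, 3, 1.5).
  dual value b^T y* = 69.
Strong duality: c^T x* = b^T y*. Confirmed.

69


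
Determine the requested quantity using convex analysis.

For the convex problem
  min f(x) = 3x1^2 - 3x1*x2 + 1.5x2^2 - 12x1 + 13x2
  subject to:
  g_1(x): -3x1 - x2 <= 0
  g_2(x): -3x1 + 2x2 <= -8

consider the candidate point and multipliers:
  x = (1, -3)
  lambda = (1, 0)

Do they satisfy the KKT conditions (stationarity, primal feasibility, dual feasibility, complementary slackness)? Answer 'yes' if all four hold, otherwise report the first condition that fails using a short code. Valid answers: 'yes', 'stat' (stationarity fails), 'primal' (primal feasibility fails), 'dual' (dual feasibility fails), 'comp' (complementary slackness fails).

Gradient of f: grad f(x) = Q x + c = (3, 1)
Constraint values g_i(x) = a_i^T x - b_i:
  g_1((1, -3)) = 0
  g_2((1, -3)) = -1
Stationarity residual: grad f(x) + sum_i lambda_i a_i = (0, 0)
  -> stationarity OK
Primal feasibility (all g_i <= 0): OK
Dual feasibility (all lambda_i >= 0): OK
Complementary slackness (lambda_i * g_i(x) = 0 for all i): OK

Verdict: yes, KKT holds.

yes


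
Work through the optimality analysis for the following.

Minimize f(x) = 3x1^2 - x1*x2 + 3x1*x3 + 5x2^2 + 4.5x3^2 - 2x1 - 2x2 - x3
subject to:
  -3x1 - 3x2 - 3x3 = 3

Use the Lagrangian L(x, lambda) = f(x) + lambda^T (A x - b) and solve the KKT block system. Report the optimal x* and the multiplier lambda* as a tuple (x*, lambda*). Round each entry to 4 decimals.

Form the Lagrangian:
  L(x, lambda) = (1/2) x^T Q x + c^T x + lambda^T (A x - b)
Stationarity (grad_x L = 0): Q x + c + A^T lambda = 0.
Primal feasibility: A x = b.

This gives the KKT block system:
  [ Q   A^T ] [ x     ]   [-c ]
  [ A    0  ] [ lambda ] = [ b ]

Solving the linear system:
  x*      = (-0.3767, -0.3219, -0.3014)
  lambda* = (-1.6142)
  f(x*)   = 3.2705

x* = (-0.3767, -0.3219, -0.3014), lambda* = (-1.6142)


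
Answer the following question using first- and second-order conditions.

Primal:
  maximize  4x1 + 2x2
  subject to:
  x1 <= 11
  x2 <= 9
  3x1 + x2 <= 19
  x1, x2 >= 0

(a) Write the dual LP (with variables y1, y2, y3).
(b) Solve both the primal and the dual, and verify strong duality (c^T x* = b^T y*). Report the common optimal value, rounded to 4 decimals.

The standard primal-dual pair for 'max c^T x s.t. A x <= b, x >= 0' is:
  Dual:  min b^T y  s.t.  A^T y >= c,  y >= 0.

So the dual LP is:
  minimize  11y1 + 9y2 + 19y3
  subject to:
    y1 + 3y3 >= 4
    y2 + y3 >= 2
    y1, y2, y3 >= 0

Solving the primal: x* = (3.3333, 9).
  primal value c^T x* = 31.3333.
Solving the dual: y* = (0, 0.6667, 1.3333).
  dual value b^T y* = 31.3333.
Strong duality: c^T x* = b^T y*. Confirmed.

31.3333


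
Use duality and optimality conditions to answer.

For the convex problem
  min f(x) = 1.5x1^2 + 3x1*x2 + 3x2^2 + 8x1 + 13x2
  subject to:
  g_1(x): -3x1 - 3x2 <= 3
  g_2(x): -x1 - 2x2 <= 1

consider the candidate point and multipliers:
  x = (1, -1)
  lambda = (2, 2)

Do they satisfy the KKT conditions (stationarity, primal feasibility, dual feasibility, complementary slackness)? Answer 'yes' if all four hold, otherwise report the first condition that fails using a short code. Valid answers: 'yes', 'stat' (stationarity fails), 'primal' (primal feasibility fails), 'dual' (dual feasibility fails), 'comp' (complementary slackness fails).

Gradient of f: grad f(x) = Q x + c = (8, 10)
Constraint values g_i(x) = a_i^T x - b_i:
  g_1((1, -1)) = -3
  g_2((1, -1)) = 0
Stationarity residual: grad f(x) + sum_i lambda_i a_i = (0, 0)
  -> stationarity OK
Primal feasibility (all g_i <= 0): OK
Dual feasibility (all lambda_i >= 0): OK
Complementary slackness (lambda_i * g_i(x) = 0 for all i): FAILS

Verdict: the first failing condition is complementary_slackness -> comp.

comp


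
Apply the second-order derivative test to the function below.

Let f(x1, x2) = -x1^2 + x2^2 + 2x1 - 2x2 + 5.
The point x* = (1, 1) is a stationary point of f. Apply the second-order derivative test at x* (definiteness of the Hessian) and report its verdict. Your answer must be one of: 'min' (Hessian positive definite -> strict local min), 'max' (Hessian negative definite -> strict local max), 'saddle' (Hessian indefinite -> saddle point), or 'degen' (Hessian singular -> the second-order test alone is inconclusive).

Compute the Hessian H = grad^2 f:
  H = [[-2, 0], [0, 2]]
Verify stationarity: grad f(x*) = H x* + g = (0, 0).
Eigenvalues of H: -2, 2.
Eigenvalues have mixed signs, so H is indefinite -> x* is a saddle point.

saddle


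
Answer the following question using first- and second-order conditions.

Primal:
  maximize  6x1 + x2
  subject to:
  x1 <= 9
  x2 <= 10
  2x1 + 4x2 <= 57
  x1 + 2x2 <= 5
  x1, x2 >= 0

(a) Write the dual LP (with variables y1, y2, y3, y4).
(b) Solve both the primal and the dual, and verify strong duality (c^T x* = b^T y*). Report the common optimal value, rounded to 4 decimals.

The standard primal-dual pair for 'max c^T x s.t. A x <= b, x >= 0' is:
  Dual:  min b^T y  s.t.  A^T y >= c,  y >= 0.

So the dual LP is:
  minimize  9y1 + 10y2 + 57y3 + 5y4
  subject to:
    y1 + 2y3 + y4 >= 6
    y2 + 4y3 + 2y4 >= 1
    y1, y2, y3, y4 >= 0

Solving the primal: x* = (5, 0).
  primal value c^T x* = 30.
Solving the dual: y* = (0, 0, 0, 6).
  dual value b^T y* = 30.
Strong duality: c^T x* = b^T y*. Confirmed.

30


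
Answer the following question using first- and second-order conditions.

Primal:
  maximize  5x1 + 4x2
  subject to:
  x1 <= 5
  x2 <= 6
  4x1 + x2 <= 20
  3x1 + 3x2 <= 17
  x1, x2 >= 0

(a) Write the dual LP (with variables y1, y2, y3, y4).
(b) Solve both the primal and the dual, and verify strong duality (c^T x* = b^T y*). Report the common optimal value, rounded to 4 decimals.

The standard primal-dual pair for 'max c^T x s.t. A x <= b, x >= 0' is:
  Dual:  min b^T y  s.t.  A^T y >= c,  y >= 0.

So the dual LP is:
  minimize  5y1 + 6y2 + 20y3 + 17y4
  subject to:
    y1 + 4y3 + 3y4 >= 5
    y2 + y3 + 3y4 >= 4
    y1, y2, y3, y4 >= 0

Solving the primal: x* = (4.7778, 0.8889).
  primal value c^T x* = 27.4444.
Solving the dual: y* = (0, 0, 0.3333, 1.2222).
  dual value b^T y* = 27.4444.
Strong duality: c^T x* = b^T y*. Confirmed.

27.4444


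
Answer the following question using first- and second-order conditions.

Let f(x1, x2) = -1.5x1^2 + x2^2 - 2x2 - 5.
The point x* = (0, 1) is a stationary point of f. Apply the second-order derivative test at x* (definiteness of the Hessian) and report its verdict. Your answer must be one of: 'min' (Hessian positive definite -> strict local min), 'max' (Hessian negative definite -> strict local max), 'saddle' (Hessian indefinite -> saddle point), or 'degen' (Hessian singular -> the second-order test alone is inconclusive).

Compute the Hessian H = grad^2 f:
  H = [[-3, 0], [0, 2]]
Verify stationarity: grad f(x*) = H x* + g = (0, 0).
Eigenvalues of H: -3, 2.
Eigenvalues have mixed signs, so H is indefinite -> x* is a saddle point.

saddle


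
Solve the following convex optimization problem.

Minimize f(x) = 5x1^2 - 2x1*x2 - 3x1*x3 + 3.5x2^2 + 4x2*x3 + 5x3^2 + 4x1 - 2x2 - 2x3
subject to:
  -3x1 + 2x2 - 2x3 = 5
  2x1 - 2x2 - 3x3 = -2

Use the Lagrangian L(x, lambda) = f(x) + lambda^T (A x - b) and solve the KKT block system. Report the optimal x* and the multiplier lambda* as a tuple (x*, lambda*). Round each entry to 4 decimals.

Form the Lagrangian:
  L(x, lambda) = (1/2) x^T Q x + c^T x + lambda^T (A x - b)
Stationarity (grad_x L = 0): Q x + c + A^T lambda = 0.
Primal feasibility: A x = b.

This gives the KKT block system:
  [ Q   A^T ] [ x     ]   [-c ]
  [ A    0  ] [ lambda ] = [ b ]

Solving the linear system:
  x*      = (-0.8452, 0.8012, -0.431)
  lambda* = (-1.1864, 0.6012)
  f(x*)   = 1.5065

x* = (-0.8452, 0.8012, -0.431), lambda* = (-1.1864, 0.6012)


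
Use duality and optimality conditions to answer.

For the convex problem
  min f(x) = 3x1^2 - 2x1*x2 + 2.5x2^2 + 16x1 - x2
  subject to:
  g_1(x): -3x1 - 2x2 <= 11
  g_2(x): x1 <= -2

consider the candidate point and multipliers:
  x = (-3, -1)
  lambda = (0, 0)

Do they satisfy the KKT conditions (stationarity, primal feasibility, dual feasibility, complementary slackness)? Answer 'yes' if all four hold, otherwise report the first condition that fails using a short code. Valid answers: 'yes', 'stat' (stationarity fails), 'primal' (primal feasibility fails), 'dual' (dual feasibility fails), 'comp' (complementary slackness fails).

Gradient of f: grad f(x) = Q x + c = (0, 0)
Constraint values g_i(x) = a_i^T x - b_i:
  g_1((-3, -1)) = 0
  g_2((-3, -1)) = -1
Stationarity residual: grad f(x) + sum_i lambda_i a_i = (0, 0)
  -> stationarity OK
Primal feasibility (all g_i <= 0): OK
Dual feasibility (all lambda_i >= 0): OK
Complementary slackness (lambda_i * g_i(x) = 0 for all i): OK

Verdict: yes, KKT holds.

yes


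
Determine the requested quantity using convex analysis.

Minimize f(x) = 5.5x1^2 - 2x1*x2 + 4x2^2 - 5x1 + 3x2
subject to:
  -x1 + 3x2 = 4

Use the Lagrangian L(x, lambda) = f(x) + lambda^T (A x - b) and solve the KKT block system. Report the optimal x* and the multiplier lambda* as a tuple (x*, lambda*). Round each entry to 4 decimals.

Form the Lagrangian:
  L(x, lambda) = (1/2) x^T Q x + c^T x + lambda^T (A x - b)
Stationarity (grad_x L = 0): Q x + c + A^T lambda = 0.
Primal feasibility: A x = b.

This gives the KKT block system:
  [ Q   A^T ] [ x     ]   [-c ]
  [ A    0  ] [ lambda ] = [ b ]

Solving the linear system:
  x*      = (0.2947, 1.4316)
  lambda* = (-4.6211)
  f(x*)   = 10.6526

x* = (0.2947, 1.4316), lambda* = (-4.6211)


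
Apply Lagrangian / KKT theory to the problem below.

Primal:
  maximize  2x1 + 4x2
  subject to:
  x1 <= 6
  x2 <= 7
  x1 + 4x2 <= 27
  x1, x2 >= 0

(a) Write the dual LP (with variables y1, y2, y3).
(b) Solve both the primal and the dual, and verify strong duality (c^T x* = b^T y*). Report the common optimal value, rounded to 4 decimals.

The standard primal-dual pair for 'max c^T x s.t. A x <= b, x >= 0' is:
  Dual:  min b^T y  s.t.  A^T y >= c,  y >= 0.

So the dual LP is:
  minimize  6y1 + 7y2 + 27y3
  subject to:
    y1 + y3 >= 2
    y2 + 4y3 >= 4
    y1, y2, y3 >= 0

Solving the primal: x* = (6, 5.25).
  primal value c^T x* = 33.
Solving the dual: y* = (1, 0, 1).
  dual value b^T y* = 33.
Strong duality: c^T x* = b^T y*. Confirmed.

33


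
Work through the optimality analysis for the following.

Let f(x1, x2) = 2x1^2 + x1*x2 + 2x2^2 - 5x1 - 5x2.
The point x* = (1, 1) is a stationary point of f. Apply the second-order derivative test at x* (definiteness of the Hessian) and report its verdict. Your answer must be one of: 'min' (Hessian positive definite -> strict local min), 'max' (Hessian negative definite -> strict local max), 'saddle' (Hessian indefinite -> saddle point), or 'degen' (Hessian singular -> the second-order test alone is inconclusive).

Compute the Hessian H = grad^2 f:
  H = [[4, 1], [1, 4]]
Verify stationarity: grad f(x*) = H x* + g = (0, 0).
Eigenvalues of H: 3, 5.
Both eigenvalues > 0, so H is positive definite -> x* is a strict local min.

min


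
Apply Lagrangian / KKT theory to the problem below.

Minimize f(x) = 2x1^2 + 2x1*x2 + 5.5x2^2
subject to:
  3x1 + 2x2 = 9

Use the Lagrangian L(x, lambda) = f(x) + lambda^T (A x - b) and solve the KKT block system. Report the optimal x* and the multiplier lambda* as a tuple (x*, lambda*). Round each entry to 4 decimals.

Form the Lagrangian:
  L(x, lambda) = (1/2) x^T Q x + c^T x + lambda^T (A x - b)
Stationarity (grad_x L = 0): Q x + c + A^T lambda = 0.
Primal feasibility: A x = b.

This gives the KKT block system:
  [ Q   A^T ] [ x     ]   [-c ]
  [ A    0  ] [ lambda ] = [ b ]

Solving the linear system:
  x*      = (2.8681, 0.1978)
  lambda* = (-3.956)
  f(x*)   = 17.8022

x* = (2.8681, 0.1978), lambda* = (-3.956)


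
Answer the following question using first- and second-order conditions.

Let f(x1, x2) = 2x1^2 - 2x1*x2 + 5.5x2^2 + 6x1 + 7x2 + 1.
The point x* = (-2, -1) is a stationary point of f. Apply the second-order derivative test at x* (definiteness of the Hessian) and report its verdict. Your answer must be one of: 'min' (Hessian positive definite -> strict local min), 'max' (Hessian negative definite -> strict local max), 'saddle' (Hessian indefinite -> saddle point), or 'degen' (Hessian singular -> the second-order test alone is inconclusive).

Compute the Hessian H = grad^2 f:
  H = [[4, -2], [-2, 11]]
Verify stationarity: grad f(x*) = H x* + g = (0, 0).
Eigenvalues of H: 3.4689, 11.5311.
Both eigenvalues > 0, so H is positive definite -> x* is a strict local min.

min


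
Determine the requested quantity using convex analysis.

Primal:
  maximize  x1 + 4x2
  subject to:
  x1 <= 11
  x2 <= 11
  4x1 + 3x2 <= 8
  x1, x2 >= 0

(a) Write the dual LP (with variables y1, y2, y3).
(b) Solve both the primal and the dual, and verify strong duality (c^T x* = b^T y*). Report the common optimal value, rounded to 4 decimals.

The standard primal-dual pair for 'max c^T x s.t. A x <= b, x >= 0' is:
  Dual:  min b^T y  s.t.  A^T y >= c,  y >= 0.

So the dual LP is:
  minimize  11y1 + 11y2 + 8y3
  subject to:
    y1 + 4y3 >= 1
    y2 + 3y3 >= 4
    y1, y2, y3 >= 0

Solving the primal: x* = (0, 2.6667).
  primal value c^T x* = 10.6667.
Solving the dual: y* = (0, 0, 1.3333).
  dual value b^T y* = 10.6667.
Strong duality: c^T x* = b^T y*. Confirmed.

10.6667


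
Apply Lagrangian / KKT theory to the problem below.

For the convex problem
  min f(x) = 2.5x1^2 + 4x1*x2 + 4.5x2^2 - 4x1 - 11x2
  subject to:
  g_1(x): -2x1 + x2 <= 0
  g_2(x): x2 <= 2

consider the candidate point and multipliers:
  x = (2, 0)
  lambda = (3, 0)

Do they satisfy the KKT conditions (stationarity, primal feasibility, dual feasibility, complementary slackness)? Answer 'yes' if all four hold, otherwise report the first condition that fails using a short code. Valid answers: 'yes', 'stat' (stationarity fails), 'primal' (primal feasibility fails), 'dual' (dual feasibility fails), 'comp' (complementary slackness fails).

Gradient of f: grad f(x) = Q x + c = (6, -3)
Constraint values g_i(x) = a_i^T x - b_i:
  g_1((2, 0)) = -4
  g_2((2, 0)) = -2
Stationarity residual: grad f(x) + sum_i lambda_i a_i = (0, 0)
  -> stationarity OK
Primal feasibility (all g_i <= 0): OK
Dual feasibility (all lambda_i >= 0): OK
Complementary slackness (lambda_i * g_i(x) = 0 for all i): FAILS

Verdict: the first failing condition is complementary_slackness -> comp.

comp


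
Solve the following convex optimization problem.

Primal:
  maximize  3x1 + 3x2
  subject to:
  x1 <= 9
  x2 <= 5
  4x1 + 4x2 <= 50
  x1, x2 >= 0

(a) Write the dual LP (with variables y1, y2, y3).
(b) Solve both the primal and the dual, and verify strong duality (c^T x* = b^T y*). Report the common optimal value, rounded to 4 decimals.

The standard primal-dual pair for 'max c^T x s.t. A x <= b, x >= 0' is:
  Dual:  min b^T y  s.t.  A^T y >= c,  y >= 0.

So the dual LP is:
  minimize  9y1 + 5y2 + 50y3
  subject to:
    y1 + 4y3 >= 3
    y2 + 4y3 >= 3
    y1, y2, y3 >= 0

Solving the primal: x* = (7.5, 5).
  primal value c^T x* = 37.5.
Solving the dual: y* = (0, 0, 0.75).
  dual value b^T y* = 37.5.
Strong duality: c^T x* = b^T y*. Confirmed.

37.5


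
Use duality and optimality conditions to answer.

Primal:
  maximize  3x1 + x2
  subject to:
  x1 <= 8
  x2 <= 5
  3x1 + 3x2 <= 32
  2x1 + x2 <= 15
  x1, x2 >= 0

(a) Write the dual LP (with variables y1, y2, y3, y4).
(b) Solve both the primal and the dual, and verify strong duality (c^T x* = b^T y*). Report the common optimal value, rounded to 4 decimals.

The standard primal-dual pair for 'max c^T x s.t. A x <= b, x >= 0' is:
  Dual:  min b^T y  s.t.  A^T y >= c,  y >= 0.

So the dual LP is:
  minimize  8y1 + 5y2 + 32y3 + 15y4
  subject to:
    y1 + 3y3 + 2y4 >= 3
    y2 + 3y3 + y4 >= 1
    y1, y2, y3, y4 >= 0

Solving the primal: x* = (7.5, 0).
  primal value c^T x* = 22.5.
Solving the dual: y* = (0, 0, 0, 1.5).
  dual value b^T y* = 22.5.
Strong duality: c^T x* = b^T y*. Confirmed.

22.5


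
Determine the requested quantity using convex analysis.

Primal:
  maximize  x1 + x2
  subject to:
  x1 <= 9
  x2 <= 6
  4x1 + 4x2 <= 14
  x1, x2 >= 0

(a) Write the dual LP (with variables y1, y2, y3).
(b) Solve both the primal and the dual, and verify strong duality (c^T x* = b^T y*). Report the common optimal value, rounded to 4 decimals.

The standard primal-dual pair for 'max c^T x s.t. A x <= b, x >= 0' is:
  Dual:  min b^T y  s.t.  A^T y >= c,  y >= 0.

So the dual LP is:
  minimize  9y1 + 6y2 + 14y3
  subject to:
    y1 + 4y3 >= 1
    y2 + 4y3 >= 1
    y1, y2, y3 >= 0

Solving the primal: x* = (3.5, 0).
  primal value c^T x* = 3.5.
Solving the dual: y* = (0, 0, 0.25).
  dual value b^T y* = 3.5.
Strong duality: c^T x* = b^T y*. Confirmed.

3.5


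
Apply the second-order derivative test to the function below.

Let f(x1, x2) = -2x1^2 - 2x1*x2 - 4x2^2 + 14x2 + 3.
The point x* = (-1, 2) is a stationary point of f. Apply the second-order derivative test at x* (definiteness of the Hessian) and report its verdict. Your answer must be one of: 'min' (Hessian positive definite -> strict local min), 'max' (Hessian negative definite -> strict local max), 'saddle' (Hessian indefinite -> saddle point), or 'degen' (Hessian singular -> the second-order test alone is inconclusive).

Compute the Hessian H = grad^2 f:
  H = [[-4, -2], [-2, -8]]
Verify stationarity: grad f(x*) = H x* + g = (0, 0).
Eigenvalues of H: -8.8284, -3.1716.
Both eigenvalues < 0, so H is negative definite -> x* is a strict local max.

max


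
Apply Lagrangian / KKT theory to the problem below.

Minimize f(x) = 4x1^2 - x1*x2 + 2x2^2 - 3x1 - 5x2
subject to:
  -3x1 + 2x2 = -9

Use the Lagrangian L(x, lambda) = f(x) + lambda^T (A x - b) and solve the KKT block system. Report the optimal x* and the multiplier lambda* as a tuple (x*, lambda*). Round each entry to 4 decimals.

Form the Lagrangian:
  L(x, lambda) = (1/2) x^T Q x + c^T x + lambda^T (A x - b)
Stationarity (grad_x L = 0): Q x + c + A^T lambda = 0.
Primal feasibility: A x = b.

This gives the KKT block system:
  [ Q   A^T ] [ x     ]   [-c ]
  [ A    0  ] [ lambda ] = [ b ]

Solving the linear system:
  x*      = (2.3571, -0.9643)
  lambda* = (5.6071)
  f(x*)   = 24.1071

x* = (2.3571, -0.9643), lambda* = (5.6071)


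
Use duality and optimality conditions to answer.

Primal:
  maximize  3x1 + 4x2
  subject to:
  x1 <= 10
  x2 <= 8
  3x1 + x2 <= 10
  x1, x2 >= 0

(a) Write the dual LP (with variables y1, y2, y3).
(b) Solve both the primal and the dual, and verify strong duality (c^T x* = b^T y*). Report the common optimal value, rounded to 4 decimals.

The standard primal-dual pair for 'max c^T x s.t. A x <= b, x >= 0' is:
  Dual:  min b^T y  s.t.  A^T y >= c,  y >= 0.

So the dual LP is:
  minimize  10y1 + 8y2 + 10y3
  subject to:
    y1 + 3y3 >= 3
    y2 + y3 >= 4
    y1, y2, y3 >= 0

Solving the primal: x* = (0.6667, 8).
  primal value c^T x* = 34.
Solving the dual: y* = (0, 3, 1).
  dual value b^T y* = 34.
Strong duality: c^T x* = b^T y*. Confirmed.

34


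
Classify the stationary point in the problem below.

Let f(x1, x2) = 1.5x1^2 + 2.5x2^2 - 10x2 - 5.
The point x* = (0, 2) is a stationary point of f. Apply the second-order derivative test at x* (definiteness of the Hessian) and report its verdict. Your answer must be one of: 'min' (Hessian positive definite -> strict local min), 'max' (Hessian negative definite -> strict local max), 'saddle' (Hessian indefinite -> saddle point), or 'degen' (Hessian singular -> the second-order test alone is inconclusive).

Compute the Hessian H = grad^2 f:
  H = [[3, 0], [0, 5]]
Verify stationarity: grad f(x*) = H x* + g = (0, 0).
Eigenvalues of H: 3, 5.
Both eigenvalues > 0, so H is positive definite -> x* is a strict local min.

min


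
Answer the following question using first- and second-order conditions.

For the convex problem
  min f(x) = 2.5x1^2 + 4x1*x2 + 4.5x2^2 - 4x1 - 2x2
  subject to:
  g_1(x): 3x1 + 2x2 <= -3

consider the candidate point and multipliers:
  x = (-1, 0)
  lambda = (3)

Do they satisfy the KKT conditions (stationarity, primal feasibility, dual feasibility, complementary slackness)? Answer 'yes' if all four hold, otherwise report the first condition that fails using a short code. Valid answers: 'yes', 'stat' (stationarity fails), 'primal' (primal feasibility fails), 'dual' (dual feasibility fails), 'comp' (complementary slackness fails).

Gradient of f: grad f(x) = Q x + c = (-9, -6)
Constraint values g_i(x) = a_i^T x - b_i:
  g_1((-1, 0)) = 0
Stationarity residual: grad f(x) + sum_i lambda_i a_i = (0, 0)
  -> stationarity OK
Primal feasibility (all g_i <= 0): OK
Dual feasibility (all lambda_i >= 0): OK
Complementary slackness (lambda_i * g_i(x) = 0 for all i): OK

Verdict: yes, KKT holds.

yes


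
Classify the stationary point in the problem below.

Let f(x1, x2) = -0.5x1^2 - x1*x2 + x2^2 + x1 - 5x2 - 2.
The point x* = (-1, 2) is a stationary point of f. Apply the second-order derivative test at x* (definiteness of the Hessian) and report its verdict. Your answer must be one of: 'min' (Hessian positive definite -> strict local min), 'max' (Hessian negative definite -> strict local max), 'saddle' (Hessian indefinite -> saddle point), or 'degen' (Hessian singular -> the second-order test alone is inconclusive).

Compute the Hessian H = grad^2 f:
  H = [[-1, -1], [-1, 2]]
Verify stationarity: grad f(x*) = H x* + g = (0, 0).
Eigenvalues of H: -1.3028, 2.3028.
Eigenvalues have mixed signs, so H is indefinite -> x* is a saddle point.

saddle


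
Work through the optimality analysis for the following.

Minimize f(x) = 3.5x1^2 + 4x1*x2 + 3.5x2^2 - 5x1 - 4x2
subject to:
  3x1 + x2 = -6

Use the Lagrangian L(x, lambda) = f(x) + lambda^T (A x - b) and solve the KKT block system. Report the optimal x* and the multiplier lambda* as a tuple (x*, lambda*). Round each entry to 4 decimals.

Form the Lagrangian:
  L(x, lambda) = (1/2) x^T Q x + c^T x + lambda^T (A x - b)
Stationarity (grad_x L = 0): Q x + c + A^T lambda = 0.
Primal feasibility: A x = b.

This gives the KKT block system:
  [ Q   A^T ] [ x     ]   [-c ]
  [ A    0  ] [ lambda ] = [ b ]

Solving the linear system:
  x*      = (-2.3696, 1.1087)
  lambda* = (5.7174)
  f(x*)   = 20.8587

x* = (-2.3696, 1.1087), lambda* = (5.7174)


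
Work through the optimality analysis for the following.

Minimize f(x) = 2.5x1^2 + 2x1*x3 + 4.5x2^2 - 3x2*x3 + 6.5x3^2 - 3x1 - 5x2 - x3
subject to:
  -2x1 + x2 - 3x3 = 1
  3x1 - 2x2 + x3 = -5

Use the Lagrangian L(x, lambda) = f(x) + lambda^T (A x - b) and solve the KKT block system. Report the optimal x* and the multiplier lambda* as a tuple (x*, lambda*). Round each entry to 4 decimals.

Form the Lagrangian:
  L(x, lambda) = (1/2) x^T Q x + c^T x + lambda^T (A x - b)
Stationarity (grad_x L = 0): Q x + c + A^T lambda = 0.
Primal feasibility: A x = b.

This gives the KKT block system:
  [ Q   A^T ] [ x     ]   [-c ]
  [ A    0  ] [ lambda ] = [ b ]

Solving the linear system:
  x*      = (-1.01, 1.386, 0.802)
  lambda* = (2.3128, 3.6905)
  f(x*)   = 5.7188

x* = (-1.01, 1.386, 0.802), lambda* = (2.3128, 3.6905)


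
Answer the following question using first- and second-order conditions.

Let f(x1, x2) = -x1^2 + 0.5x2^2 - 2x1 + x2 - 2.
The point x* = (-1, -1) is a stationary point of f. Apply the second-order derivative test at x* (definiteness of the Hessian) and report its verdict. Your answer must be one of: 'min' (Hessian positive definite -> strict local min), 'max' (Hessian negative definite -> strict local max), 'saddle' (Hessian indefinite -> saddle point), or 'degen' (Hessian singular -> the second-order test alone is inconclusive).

Compute the Hessian H = grad^2 f:
  H = [[-2, 0], [0, 1]]
Verify stationarity: grad f(x*) = H x* + g = (0, 0).
Eigenvalues of H: -2, 1.
Eigenvalues have mixed signs, so H is indefinite -> x* is a saddle point.

saddle


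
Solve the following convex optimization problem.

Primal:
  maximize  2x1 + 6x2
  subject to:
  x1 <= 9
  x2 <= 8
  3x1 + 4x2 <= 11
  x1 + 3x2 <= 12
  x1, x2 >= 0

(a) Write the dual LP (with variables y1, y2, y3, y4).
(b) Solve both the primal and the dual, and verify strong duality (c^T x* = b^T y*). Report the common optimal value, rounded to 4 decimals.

The standard primal-dual pair for 'max c^T x s.t. A x <= b, x >= 0' is:
  Dual:  min b^T y  s.t.  A^T y >= c,  y >= 0.

So the dual LP is:
  minimize  9y1 + 8y2 + 11y3 + 12y4
  subject to:
    y1 + 3y3 + y4 >= 2
    y2 + 4y3 + 3y4 >= 6
    y1, y2, y3, y4 >= 0

Solving the primal: x* = (0, 2.75).
  primal value c^T x* = 16.5.
Solving the dual: y* = (0, 0, 1.5, 0).
  dual value b^T y* = 16.5.
Strong duality: c^T x* = b^T y*. Confirmed.

16.5


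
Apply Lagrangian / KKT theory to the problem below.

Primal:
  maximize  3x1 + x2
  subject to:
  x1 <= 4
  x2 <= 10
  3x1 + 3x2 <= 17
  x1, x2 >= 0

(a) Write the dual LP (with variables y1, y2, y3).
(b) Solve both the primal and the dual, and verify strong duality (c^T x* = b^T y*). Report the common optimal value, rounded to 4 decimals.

The standard primal-dual pair for 'max c^T x s.t. A x <= b, x >= 0' is:
  Dual:  min b^T y  s.t.  A^T y >= c,  y >= 0.

So the dual LP is:
  minimize  4y1 + 10y2 + 17y3
  subject to:
    y1 + 3y3 >= 3
    y2 + 3y3 >= 1
    y1, y2, y3 >= 0

Solving the primal: x* = (4, 1.6667).
  primal value c^T x* = 13.6667.
Solving the dual: y* = (2, 0, 0.3333).
  dual value b^T y* = 13.6667.
Strong duality: c^T x* = b^T y*. Confirmed.

13.6667


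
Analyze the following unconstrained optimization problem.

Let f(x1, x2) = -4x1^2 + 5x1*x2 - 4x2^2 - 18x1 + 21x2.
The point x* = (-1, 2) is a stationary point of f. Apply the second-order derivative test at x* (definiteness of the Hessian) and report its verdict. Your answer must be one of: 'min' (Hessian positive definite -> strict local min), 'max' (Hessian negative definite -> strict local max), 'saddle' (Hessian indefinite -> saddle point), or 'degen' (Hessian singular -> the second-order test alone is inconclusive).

Compute the Hessian H = grad^2 f:
  H = [[-8, 5], [5, -8]]
Verify stationarity: grad f(x*) = H x* + g = (0, 0).
Eigenvalues of H: -13, -3.
Both eigenvalues < 0, so H is negative definite -> x* is a strict local max.

max


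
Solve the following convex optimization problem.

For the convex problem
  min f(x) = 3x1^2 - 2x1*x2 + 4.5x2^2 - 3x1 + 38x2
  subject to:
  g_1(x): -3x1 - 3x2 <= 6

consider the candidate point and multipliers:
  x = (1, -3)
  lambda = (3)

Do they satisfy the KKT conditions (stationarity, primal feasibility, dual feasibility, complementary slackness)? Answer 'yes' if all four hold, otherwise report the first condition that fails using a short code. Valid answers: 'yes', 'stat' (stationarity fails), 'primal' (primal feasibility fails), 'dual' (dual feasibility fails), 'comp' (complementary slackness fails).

Gradient of f: grad f(x) = Q x + c = (9, 9)
Constraint values g_i(x) = a_i^T x - b_i:
  g_1((1, -3)) = 0
Stationarity residual: grad f(x) + sum_i lambda_i a_i = (0, 0)
  -> stationarity OK
Primal feasibility (all g_i <= 0): OK
Dual feasibility (all lambda_i >= 0): OK
Complementary slackness (lambda_i * g_i(x) = 0 for all i): OK

Verdict: yes, KKT holds.

yes


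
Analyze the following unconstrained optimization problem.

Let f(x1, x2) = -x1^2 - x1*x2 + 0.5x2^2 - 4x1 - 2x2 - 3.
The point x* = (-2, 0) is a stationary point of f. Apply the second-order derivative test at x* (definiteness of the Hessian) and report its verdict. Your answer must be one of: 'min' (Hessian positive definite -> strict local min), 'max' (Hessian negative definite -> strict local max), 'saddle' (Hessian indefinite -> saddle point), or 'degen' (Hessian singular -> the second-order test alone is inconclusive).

Compute the Hessian H = grad^2 f:
  H = [[-2, -1], [-1, 1]]
Verify stationarity: grad f(x*) = H x* + g = (0, 0).
Eigenvalues of H: -2.3028, 1.3028.
Eigenvalues have mixed signs, so H is indefinite -> x* is a saddle point.

saddle


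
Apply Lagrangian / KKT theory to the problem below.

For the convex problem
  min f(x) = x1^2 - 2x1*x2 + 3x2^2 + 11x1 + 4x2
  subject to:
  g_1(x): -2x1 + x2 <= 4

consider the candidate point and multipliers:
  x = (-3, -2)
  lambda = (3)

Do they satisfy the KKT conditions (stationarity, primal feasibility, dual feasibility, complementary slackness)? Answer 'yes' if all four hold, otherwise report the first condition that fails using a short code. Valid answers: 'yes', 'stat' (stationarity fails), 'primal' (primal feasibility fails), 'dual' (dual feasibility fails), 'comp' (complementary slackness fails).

Gradient of f: grad f(x) = Q x + c = (9, -2)
Constraint values g_i(x) = a_i^T x - b_i:
  g_1((-3, -2)) = 0
Stationarity residual: grad f(x) + sum_i lambda_i a_i = (3, 1)
  -> stationarity FAILS
Primal feasibility (all g_i <= 0): OK
Dual feasibility (all lambda_i >= 0): OK
Complementary slackness (lambda_i * g_i(x) = 0 for all i): OK

Verdict: the first failing condition is stationarity -> stat.

stat
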